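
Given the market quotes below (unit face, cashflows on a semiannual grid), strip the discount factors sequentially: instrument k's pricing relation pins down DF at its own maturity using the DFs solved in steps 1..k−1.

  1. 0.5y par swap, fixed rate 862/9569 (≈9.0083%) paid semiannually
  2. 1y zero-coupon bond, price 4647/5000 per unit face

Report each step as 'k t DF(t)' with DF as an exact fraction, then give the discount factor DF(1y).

1 1/2 9569/10000
2 1 4647/5000
DF(1y) = 4647/5000 ≈ 0.929400

step 1 [0.5y] swap r/2=431/9569: DF=(1 − 431/9569·(0))/(1+431/9569) = 9569/10000 ≈ 0.956900
step 2 [1y] zero: DF = P = 4647/5000 ≈ 0.929400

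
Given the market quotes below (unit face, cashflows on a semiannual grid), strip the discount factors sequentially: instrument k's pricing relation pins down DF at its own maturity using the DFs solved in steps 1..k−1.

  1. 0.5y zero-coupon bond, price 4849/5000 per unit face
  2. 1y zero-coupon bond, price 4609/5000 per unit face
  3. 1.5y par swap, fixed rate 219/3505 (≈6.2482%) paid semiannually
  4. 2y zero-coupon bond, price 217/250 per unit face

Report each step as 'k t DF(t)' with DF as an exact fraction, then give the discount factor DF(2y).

1 1/2 4849/5000
2 1 4609/5000
3 3/2 2281/2500
4 2 217/250
DF(2y) = 217/250 ≈ 0.868000

step 1 [0.5y] zero: DF = P = 4849/5000 ≈ 0.969800
step 2 [1y] zero: DF = P = 4609/5000 ≈ 0.921800
step 3 [1.5y] swap r/2=219/7010: DF=(1 − 219/7010·(0.969800+0.921800))/(1+219/7010) = 2281/2500 ≈ 0.912400
step 4 [2y] zero: DF = P = 217/250 ≈ 0.868000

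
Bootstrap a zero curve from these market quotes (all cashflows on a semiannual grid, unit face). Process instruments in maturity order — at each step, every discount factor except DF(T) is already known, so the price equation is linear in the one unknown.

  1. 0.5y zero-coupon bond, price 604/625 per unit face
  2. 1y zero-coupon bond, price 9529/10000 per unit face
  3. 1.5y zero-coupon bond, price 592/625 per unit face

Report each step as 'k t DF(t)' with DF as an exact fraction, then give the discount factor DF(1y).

step 1 [0.5y] zero: DF = P = 604/625 ≈ 0.966400
step 2 [1y] zero: DF = P = 9529/10000 ≈ 0.952900
step 3 [1.5y] zero: DF = P = 592/625 ≈ 0.947200

1 1/2 604/625
2 1 9529/10000
3 3/2 592/625
DF(1y) = 9529/10000 ≈ 0.952900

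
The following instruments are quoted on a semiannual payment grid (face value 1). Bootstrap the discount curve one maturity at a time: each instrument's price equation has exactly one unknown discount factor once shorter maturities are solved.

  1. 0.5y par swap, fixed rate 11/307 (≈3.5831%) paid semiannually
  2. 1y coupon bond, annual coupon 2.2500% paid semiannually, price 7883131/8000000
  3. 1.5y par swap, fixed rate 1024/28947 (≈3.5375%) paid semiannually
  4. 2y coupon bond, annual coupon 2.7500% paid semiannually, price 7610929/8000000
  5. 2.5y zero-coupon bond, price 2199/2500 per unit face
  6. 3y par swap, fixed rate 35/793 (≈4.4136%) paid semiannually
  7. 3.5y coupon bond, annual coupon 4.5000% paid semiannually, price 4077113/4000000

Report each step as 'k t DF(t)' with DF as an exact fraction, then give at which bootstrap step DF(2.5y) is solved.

step 1 [0.5y] swap r/2=11/614: DF=(1 − 11/614·(0))/(1+11/614) = 614/625 ≈ 0.982400
step 2 [1y] bond c/2=9/800: DF=(7883131/8000000 − 9/800·(0.982400))/(1+9/800) = 1927/2000 ≈ 0.963500
step 3 [1.5y] swap r/2=512/28947: DF=(1 − 512/28947·(0.982400+0.963500))/(1+512/28947) = 593/625 ≈ 0.948800
step 4 [2y] bond c/2=11/800: DF=(7610929/8000000 − 11/800·(0.982400+0.963500+0.948800))/(1+11/800) = 562/625 ≈ 0.899200
step 5 [2.5y] zero: DF = P = 2199/2500 ≈ 0.879600
step 6 [3y] swap r/2=35/1586: DF=(1 − 35/1586·(0.982400+0.963500+0.948800+0.899200+0.879600))/(1+35/1586) = 351/400 ≈ 0.877500
step 7 [3.5y] bond c/2=9/400: DF=(4077113/4000000 − 9/400·(0.982400+0.963500+0.948800+0.899200+0.879600+0.877500))/(1+9/400) = 8747/10000 ≈ 0.874700

1 1/2 614/625
2 1 1927/2000
3 3/2 593/625
4 2 562/625
5 5/2 2199/2500
6 3 351/400
7 7/2 8747/10000
DF(2.5y) is solved at step 5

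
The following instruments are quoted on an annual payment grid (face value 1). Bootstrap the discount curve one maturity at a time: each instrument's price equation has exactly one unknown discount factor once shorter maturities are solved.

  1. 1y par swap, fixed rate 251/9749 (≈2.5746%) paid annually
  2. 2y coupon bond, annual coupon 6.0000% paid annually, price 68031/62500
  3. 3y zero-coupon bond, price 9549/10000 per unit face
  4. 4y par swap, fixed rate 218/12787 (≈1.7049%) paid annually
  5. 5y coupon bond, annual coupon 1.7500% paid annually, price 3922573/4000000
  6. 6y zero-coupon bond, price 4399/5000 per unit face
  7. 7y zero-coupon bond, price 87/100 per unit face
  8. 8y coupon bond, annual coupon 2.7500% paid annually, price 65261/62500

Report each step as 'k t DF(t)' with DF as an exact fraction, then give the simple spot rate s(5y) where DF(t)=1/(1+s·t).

step 1 [1y] swap r/1=251/9749: DF=(1 − 251/9749·(0))/(1+251/9749) = 9749/10000 ≈ 0.974900
step 2 [2y] bond c/1=3/50: DF=(68031/62500 − 3/50·(0.974900))/(1+3/50) = 9717/10000 ≈ 0.971700
step 3 [3y] zero: DF = P = 9549/10000 ≈ 0.954900
step 4 [4y] swap r/1=218/12787: DF=(1 − 218/12787·(0.974900+0.971700+0.954900))/(1+218/12787) = 4673/5000 ≈ 0.934600
step 5 [5y] bond c/1=7/400: DF=(3922573/4000000 − 7/400·(0.974900+0.971700+0.954900+0.934600))/(1+7/400) = 4489/5000 ≈ 0.897800
step 6 [6y] zero: DF = P = 4399/5000 ≈ 0.879800
step 7 [7y] zero: DF = P = 87/100 ≈ 0.870000
step 8 [8y] bond c/1=11/400: DF=(65261/62500 − 11/400·(0.974900+0.971700+0.954900+0.934600+0.897800+0.879800+0.870000))/(1+11/400) = 8427/10000 ≈ 0.842700

1 1 9749/10000
2 2 9717/10000
3 3 9549/10000
4 4 4673/5000
5 5 4489/5000
6 6 4399/5000
7 7 87/100
8 8 8427/10000
s(5y) = (1/(4489/5000) − 1)/(5) = 511/22445 ≈ 2.2767%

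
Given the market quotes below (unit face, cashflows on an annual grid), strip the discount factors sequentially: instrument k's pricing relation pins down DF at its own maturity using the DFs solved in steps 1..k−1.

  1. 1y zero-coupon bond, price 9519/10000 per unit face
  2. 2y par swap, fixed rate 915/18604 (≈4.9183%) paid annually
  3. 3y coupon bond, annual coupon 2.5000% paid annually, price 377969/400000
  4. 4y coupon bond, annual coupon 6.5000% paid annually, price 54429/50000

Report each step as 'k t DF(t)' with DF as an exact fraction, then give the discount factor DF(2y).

step 1 [1y] zero: DF = P = 9519/10000 ≈ 0.951900
step 2 [2y] swap r/1=915/18604: DF=(1 − 915/18604·(0.951900))/(1+915/18604) = 1817/2000 ≈ 0.908500
step 3 [3y] bond c/1=1/40: DF=(377969/400000 − 1/40·(0.951900+0.908500))/(1+1/40) = 1753/2000 ≈ 0.876500
step 4 [4y] bond c/1=13/200: DF=(54429/50000 − 13/200·(0.951900+0.908500+0.876500))/(1+13/200) = 8551/10000 ≈ 0.855100

1 1 9519/10000
2 2 1817/2000
3 3 1753/2000
4 4 8551/10000
DF(2y) = 1817/2000 ≈ 0.908500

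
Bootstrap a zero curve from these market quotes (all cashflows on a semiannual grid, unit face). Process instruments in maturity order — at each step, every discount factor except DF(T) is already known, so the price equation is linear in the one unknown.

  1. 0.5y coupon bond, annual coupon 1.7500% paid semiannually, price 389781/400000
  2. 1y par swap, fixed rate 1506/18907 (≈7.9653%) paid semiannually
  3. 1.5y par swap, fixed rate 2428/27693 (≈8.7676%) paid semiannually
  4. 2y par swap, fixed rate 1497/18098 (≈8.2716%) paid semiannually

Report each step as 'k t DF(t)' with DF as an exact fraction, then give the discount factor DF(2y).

step 1 [0.5y] bond c/2=7/800: DF=(389781/400000 − 7/800·(0))/(1+7/800) = 483/500 ≈ 0.966000
step 2 [1y] swap r/2=753/18907: DF=(1 − 753/18907·(0.966000))/(1+753/18907) = 9247/10000 ≈ 0.924700
step 3 [1.5y] swap r/2=1214/27693: DF=(1 − 1214/27693·(0.966000+0.924700))/(1+1214/27693) = 4393/5000 ≈ 0.878600
step 4 [2y] swap r/2=1497/36196: DF=(1 − 1497/36196·(0.966000+0.924700+0.878600))/(1+1497/36196) = 8503/10000 ≈ 0.850300

1 1/2 483/500
2 1 9247/10000
3 3/2 4393/5000
4 2 8503/10000
DF(2y) = 8503/10000 ≈ 0.850300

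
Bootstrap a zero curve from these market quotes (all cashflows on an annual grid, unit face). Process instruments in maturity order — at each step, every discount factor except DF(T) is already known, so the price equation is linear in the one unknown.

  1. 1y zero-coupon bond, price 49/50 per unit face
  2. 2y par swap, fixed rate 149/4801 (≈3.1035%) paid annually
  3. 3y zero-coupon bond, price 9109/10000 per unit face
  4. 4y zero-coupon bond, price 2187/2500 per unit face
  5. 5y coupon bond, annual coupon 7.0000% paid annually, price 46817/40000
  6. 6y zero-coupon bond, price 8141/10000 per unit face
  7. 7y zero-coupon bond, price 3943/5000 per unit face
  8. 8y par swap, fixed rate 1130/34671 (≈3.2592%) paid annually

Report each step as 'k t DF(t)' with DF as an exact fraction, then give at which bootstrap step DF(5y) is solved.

step 1 [1y] zero: DF = P = 49/50 ≈ 0.980000
step 2 [2y] swap r/1=149/4801: DF=(1 − 149/4801·(0.980000))/(1+149/4801) = 2351/2500 ≈ 0.940400
step 3 [3y] zero: DF = P = 9109/10000 ≈ 0.910900
step 4 [4y] zero: DF = P = 2187/2500 ≈ 0.874800
step 5 [5y] bond c/1=7/100: DF=(46817/40000 − 7/100·(0.980000+0.940400+0.910900+0.874800))/(1+7/100) = 4257/5000 ≈ 0.851400
step 6 [6y] zero: DF = P = 8141/10000 ≈ 0.814100
step 7 [7y] zero: DF = P = 3943/5000 ≈ 0.788600
step 8 [8y] swap r/1=1130/34671: DF=(1 − 1130/34671·(0.980000+0.940400+0.910900+0.874800+0.851400+0.814100+0.788600))/(1+1130/34671) = 387/500 ≈ 0.774000

1 1 49/50
2 2 2351/2500
3 3 9109/10000
4 4 2187/2500
5 5 4257/5000
6 6 8141/10000
7 7 3943/5000
8 8 387/500
DF(5y) is solved at step 5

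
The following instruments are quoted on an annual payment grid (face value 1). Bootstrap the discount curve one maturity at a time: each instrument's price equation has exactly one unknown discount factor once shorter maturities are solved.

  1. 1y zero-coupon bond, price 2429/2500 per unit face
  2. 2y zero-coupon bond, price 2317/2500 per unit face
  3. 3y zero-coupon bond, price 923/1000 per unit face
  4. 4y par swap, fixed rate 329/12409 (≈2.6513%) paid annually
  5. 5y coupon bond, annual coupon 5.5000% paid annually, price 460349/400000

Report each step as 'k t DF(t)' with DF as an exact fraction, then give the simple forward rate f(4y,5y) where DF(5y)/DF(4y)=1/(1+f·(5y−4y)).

1 1 2429/2500
2 2 2317/2500
3 3 923/1000
4 4 9013/10000
5 5 1121/1250
f(4y,5y) = ((9013/10000)/(1121/1250) − 1)/(1) = 45/8968 ≈ 0.5018%

step 1 [1y] zero: DF = P = 2429/2500 ≈ 0.971600
step 2 [2y] zero: DF = P = 2317/2500 ≈ 0.926800
step 3 [3y] zero: DF = P = 923/1000 ≈ 0.923000
step 4 [4y] swap r/1=329/12409: DF=(1 − 329/12409·(0.971600+0.926800+0.923000))/(1+329/12409) = 9013/10000 ≈ 0.901300
step 5 [5y] bond c/1=11/200: DF=(460349/400000 − 11/200·(0.971600+0.926800+0.923000+0.901300))/(1+11/200) = 1121/1250 ≈ 0.896800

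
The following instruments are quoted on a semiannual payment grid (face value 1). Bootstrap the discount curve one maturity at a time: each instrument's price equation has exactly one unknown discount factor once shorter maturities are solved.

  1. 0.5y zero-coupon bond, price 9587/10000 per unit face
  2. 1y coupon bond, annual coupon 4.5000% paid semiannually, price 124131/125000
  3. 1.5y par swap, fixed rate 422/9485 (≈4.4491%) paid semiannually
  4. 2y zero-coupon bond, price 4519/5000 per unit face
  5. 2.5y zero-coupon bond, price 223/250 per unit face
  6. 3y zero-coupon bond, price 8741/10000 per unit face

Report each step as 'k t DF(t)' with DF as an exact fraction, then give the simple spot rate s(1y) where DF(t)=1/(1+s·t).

step 1 [0.5y] zero: DF = P = 9587/10000 ≈ 0.958700
step 2 [1y] bond c/2=9/400: DF=(124131/125000 − 9/400·(0.958700))/(1+9/400) = 9501/10000 ≈ 0.950100
step 3 [1.5y] swap r/2=211/9485: DF=(1 − 211/9485·(0.958700+0.950100))/(1+211/9485) = 9367/10000 ≈ 0.936700
step 4 [2y] zero: DF = P = 4519/5000 ≈ 0.903800
step 5 [2.5y] zero: DF = P = 223/250 ≈ 0.892000
step 6 [3y] zero: DF = P = 8741/10000 ≈ 0.874100

1 1/2 9587/10000
2 1 9501/10000
3 3/2 9367/10000
4 2 4519/5000
5 5/2 223/250
6 3 8741/10000
s(1y) = (1/(9501/10000) − 1)/(1) = 499/9501 ≈ 5.2521%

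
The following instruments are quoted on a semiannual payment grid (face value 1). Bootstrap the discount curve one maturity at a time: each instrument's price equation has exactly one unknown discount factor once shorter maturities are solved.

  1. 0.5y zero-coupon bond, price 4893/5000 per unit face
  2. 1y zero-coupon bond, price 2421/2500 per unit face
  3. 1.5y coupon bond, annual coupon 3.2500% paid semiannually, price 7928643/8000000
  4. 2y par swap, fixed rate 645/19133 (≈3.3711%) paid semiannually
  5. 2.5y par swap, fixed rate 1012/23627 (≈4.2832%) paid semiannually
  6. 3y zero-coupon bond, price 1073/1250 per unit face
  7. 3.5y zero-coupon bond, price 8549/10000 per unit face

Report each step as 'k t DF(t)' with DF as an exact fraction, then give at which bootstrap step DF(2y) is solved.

1 1/2 4893/5000
2 1 2421/2500
3 3/2 9441/10000
4 2 1871/2000
5 5/2 2247/2500
6 3 1073/1250
7 7/2 8549/10000
DF(2y) is solved at step 4

step 1 [0.5y] zero: DF = P = 4893/5000 ≈ 0.978600
step 2 [1y] zero: DF = P = 2421/2500 ≈ 0.968400
step 3 [1.5y] bond c/2=13/800: DF=(7928643/8000000 − 13/800·(0.978600+0.968400))/(1+13/800) = 9441/10000 ≈ 0.944100
step 4 [2y] swap r/2=645/38266: DF=(1 − 645/38266·(0.978600+0.968400+0.944100))/(1+645/38266) = 1871/2000 ≈ 0.935500
step 5 [2.5y] swap r/2=506/23627: DF=(1 − 506/23627·(0.978600+0.968400+0.944100+0.935500))/(1+506/23627) = 2247/2500 ≈ 0.898800
step 6 [3y] zero: DF = P = 1073/1250 ≈ 0.858400
step 7 [3.5y] zero: DF = P = 8549/10000 ≈ 0.854900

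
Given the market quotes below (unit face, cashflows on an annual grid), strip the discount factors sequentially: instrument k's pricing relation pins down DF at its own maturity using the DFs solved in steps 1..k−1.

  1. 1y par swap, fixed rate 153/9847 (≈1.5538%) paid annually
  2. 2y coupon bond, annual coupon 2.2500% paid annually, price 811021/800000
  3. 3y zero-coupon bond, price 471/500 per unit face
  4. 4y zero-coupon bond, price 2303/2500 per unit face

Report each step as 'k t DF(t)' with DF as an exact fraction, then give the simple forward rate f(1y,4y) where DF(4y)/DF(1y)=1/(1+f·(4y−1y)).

1 1 9847/10000
2 2 4849/5000
3 3 471/500
4 4 2303/2500
f(1y,4y) = ((9847/10000)/(2303/2500) − 1)/(3) = 635/27636 ≈ 2.2977%

step 1 [1y] swap r/1=153/9847: DF=(1 − 153/9847·(0))/(1+153/9847) = 9847/10000 ≈ 0.984700
step 2 [2y] bond c/1=9/400: DF=(811021/800000 − 9/400·(0.984700))/(1+9/400) = 4849/5000 ≈ 0.969800
step 3 [3y] zero: DF = P = 471/500 ≈ 0.942000
step 4 [4y] zero: DF = P = 2303/2500 ≈ 0.921200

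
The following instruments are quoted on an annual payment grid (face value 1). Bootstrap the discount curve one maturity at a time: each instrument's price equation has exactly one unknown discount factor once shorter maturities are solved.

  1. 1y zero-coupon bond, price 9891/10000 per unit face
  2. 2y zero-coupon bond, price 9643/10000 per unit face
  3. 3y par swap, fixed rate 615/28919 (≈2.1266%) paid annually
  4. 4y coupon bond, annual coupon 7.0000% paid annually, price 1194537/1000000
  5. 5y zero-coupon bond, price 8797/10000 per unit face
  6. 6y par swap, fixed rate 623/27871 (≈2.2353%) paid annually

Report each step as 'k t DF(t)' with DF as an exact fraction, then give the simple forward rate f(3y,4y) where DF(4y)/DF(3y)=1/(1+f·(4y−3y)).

step 1 [1y] zero: DF = P = 9891/10000 ≈ 0.989100
step 2 [2y] zero: DF = P = 9643/10000 ≈ 0.964300
step 3 [3y] swap r/1=615/28919: DF=(1 − 615/28919·(0.989100+0.964300))/(1+615/28919) = 1877/2000 ≈ 0.938500
step 4 [4y] bond c/1=7/100: DF=(1194537/1000000 − 7/100·(0.989100+0.964300+0.938500))/(1+7/100) = 1159/1250 ≈ 0.927200
step 5 [5y] zero: DF = P = 8797/10000 ≈ 0.879700
step 6 [6y] swap r/1=623/27871: DF=(1 − 623/27871·(0.989100+0.964300+0.938500+0.927200+0.879700))/(1+623/27871) = 4377/5000 ≈ 0.875400

1 1 9891/10000
2 2 9643/10000
3 3 1877/2000
4 4 1159/1250
5 5 8797/10000
6 6 4377/5000
f(3y,4y) = ((1877/2000)/(1159/1250) − 1)/(1) = 113/9272 ≈ 1.2187%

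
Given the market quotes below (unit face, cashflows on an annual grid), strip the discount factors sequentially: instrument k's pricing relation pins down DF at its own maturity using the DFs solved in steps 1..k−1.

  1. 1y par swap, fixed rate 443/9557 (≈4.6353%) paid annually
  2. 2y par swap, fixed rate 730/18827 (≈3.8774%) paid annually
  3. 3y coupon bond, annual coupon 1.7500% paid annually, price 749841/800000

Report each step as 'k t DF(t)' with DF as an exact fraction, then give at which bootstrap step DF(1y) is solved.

step 1 [1y] swap r/1=443/9557: DF=(1 − 443/9557·(0))/(1+443/9557) = 9557/10000 ≈ 0.955700
step 2 [2y] swap r/1=730/18827: DF=(1 − 730/18827·(0.955700))/(1+730/18827) = 927/1000 ≈ 0.927000
step 3 [3y] bond c/1=7/400: DF=(749841/800000 − 7/400·(0.955700+0.927000))/(1+7/400) = 1111/1250 ≈ 0.888800

1 1 9557/10000
2 2 927/1000
3 3 1111/1250
DF(1y) is solved at step 1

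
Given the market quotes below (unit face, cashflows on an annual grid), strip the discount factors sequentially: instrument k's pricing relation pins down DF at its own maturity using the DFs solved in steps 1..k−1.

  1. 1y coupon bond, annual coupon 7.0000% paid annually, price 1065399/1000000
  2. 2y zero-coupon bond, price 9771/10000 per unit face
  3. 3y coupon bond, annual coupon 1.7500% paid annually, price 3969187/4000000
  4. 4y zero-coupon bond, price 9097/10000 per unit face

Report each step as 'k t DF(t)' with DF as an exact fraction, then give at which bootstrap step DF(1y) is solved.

1 1 9957/10000
2 2 9771/10000
3 3 9413/10000
4 4 9097/10000
DF(1y) is solved at step 1

step 1 [1y] bond c/1=7/100: DF=(1065399/1000000 − 7/100·(0))/(1+7/100) = 9957/10000 ≈ 0.995700
step 2 [2y] zero: DF = P = 9771/10000 ≈ 0.977100
step 3 [3y] bond c/1=7/400: DF=(3969187/4000000 − 7/400·(0.995700+0.977100))/(1+7/400) = 9413/10000 ≈ 0.941300
step 4 [4y] zero: DF = P = 9097/10000 ≈ 0.909700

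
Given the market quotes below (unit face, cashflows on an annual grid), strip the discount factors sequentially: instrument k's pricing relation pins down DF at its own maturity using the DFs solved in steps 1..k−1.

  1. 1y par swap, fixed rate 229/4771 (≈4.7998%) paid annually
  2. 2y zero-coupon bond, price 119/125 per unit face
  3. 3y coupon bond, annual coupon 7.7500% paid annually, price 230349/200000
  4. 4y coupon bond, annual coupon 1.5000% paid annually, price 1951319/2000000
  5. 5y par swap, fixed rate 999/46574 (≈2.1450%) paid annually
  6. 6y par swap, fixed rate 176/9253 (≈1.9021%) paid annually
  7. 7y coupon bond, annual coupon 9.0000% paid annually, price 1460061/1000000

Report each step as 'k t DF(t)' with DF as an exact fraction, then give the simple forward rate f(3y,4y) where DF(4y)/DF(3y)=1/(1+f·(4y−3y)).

1 1 4771/5000
2 2 119/125
3 3 4659/5000
4 4 9193/10000
5 5 9001/10000
6 6 559/625
7 7 8811/10000
f(3y,4y) = ((4659/5000)/(9193/10000) − 1)/(1) = 125/9193 ≈ 1.3597%

step 1 [1y] swap r/1=229/4771: DF=(1 − 229/4771·(0))/(1+229/4771) = 4771/5000 ≈ 0.954200
step 2 [2y] zero: DF = P = 119/125 ≈ 0.952000
step 3 [3y] bond c/1=31/400: DF=(230349/200000 − 31/400·(0.954200+0.952000))/(1+31/400) = 4659/5000 ≈ 0.931800
step 4 [4y] bond c/1=3/200: DF=(1951319/2000000 − 3/200·(0.954200+0.952000+0.931800))/(1+3/200) = 9193/10000 ≈ 0.919300
step 5 [5y] swap r/1=999/46574: DF=(1 − 999/46574·(0.954200+0.952000+0.931800+0.919300))/(1+999/46574) = 9001/10000 ≈ 0.900100
step 6 [6y] swap r/1=176/9253: DF=(1 − 176/9253·(0.954200+0.952000+0.931800+0.919300+0.900100))/(1+176/9253) = 559/625 ≈ 0.894400
step 7 [7y] bond c/1=9/100: DF=(1460061/1000000 − 9/100·(0.954200+0.952000+0.931800+0.919300+0.900100+0.894400))/(1+9/100) = 8811/10000 ≈ 0.881100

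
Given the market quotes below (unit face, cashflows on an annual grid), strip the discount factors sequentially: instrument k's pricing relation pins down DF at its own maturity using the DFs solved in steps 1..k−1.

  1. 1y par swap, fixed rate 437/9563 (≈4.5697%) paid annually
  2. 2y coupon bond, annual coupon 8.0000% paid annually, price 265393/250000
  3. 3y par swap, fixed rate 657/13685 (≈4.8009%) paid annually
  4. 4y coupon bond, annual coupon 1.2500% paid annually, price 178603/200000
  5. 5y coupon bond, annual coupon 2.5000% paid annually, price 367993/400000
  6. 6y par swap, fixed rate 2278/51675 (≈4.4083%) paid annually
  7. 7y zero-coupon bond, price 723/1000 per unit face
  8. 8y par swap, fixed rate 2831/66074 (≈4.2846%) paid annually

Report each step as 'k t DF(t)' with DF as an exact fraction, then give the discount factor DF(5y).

1 1 9563/10000
2 2 9121/10000
3 3 4343/5000
4 4 4241/5000
5 5 8101/10000
6 6 3861/5000
7 7 723/1000
8 8 7169/10000
DF(5y) = 8101/10000 ≈ 0.810100

step 1 [1y] swap r/1=437/9563: DF=(1 − 437/9563·(0))/(1+437/9563) = 9563/10000 ≈ 0.956300
step 2 [2y] bond c/1=2/25: DF=(265393/250000 − 2/25·(0.956300))/(1+2/25) = 9121/10000 ≈ 0.912100
step 3 [3y] swap r/1=657/13685: DF=(1 − 657/13685·(0.956300+0.912100))/(1+657/13685) = 4343/5000 ≈ 0.868600
step 4 [4y] bond c/1=1/80: DF=(178603/200000 − 1/80·(0.956300+0.912100+0.868600))/(1+1/80) = 4241/5000 ≈ 0.848200
step 5 [5y] bond c/1=1/40: DF=(367993/400000 − 1/40·(0.956300+0.912100+0.868600+0.848200))/(1+1/40) = 8101/10000 ≈ 0.810100
step 6 [6y] swap r/1=2278/51675: DF=(1 − 2278/51675·(0.956300+0.912100+0.868600+0.848200+0.810100))/(1+2278/51675) = 3861/5000 ≈ 0.772200
step 7 [7y] zero: DF = P = 723/1000 ≈ 0.723000
step 8 [8y] swap r/1=2831/66074: DF=(1 − 2831/66074·(0.956300+0.912100+0.868600+0.848200+0.810100+0.772200+0.723000))/(1+2831/66074) = 7169/10000 ≈ 0.716900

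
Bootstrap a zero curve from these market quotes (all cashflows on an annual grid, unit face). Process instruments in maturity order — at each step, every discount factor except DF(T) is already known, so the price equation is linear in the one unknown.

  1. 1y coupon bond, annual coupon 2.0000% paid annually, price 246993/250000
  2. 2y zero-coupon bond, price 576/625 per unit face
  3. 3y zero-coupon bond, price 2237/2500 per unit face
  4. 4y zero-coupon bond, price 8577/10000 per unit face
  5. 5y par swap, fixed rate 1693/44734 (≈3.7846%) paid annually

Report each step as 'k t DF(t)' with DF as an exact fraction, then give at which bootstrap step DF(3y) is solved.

step 1 [1y] bond c/1=1/50: DF=(246993/250000 − 1/50·(0))/(1+1/50) = 4843/5000 ≈ 0.968600
step 2 [2y] zero: DF = P = 576/625 ≈ 0.921600
step 3 [3y] zero: DF = P = 2237/2500 ≈ 0.894800
step 4 [4y] zero: DF = P = 8577/10000 ≈ 0.857700
step 5 [5y] swap r/1=1693/44734: DF=(1 − 1693/44734·(0.968600+0.921600+0.894800+0.857700))/(1+1693/44734) = 8307/10000 ≈ 0.830700

1 1 4843/5000
2 2 576/625
3 3 2237/2500
4 4 8577/10000
5 5 8307/10000
DF(3y) is solved at step 3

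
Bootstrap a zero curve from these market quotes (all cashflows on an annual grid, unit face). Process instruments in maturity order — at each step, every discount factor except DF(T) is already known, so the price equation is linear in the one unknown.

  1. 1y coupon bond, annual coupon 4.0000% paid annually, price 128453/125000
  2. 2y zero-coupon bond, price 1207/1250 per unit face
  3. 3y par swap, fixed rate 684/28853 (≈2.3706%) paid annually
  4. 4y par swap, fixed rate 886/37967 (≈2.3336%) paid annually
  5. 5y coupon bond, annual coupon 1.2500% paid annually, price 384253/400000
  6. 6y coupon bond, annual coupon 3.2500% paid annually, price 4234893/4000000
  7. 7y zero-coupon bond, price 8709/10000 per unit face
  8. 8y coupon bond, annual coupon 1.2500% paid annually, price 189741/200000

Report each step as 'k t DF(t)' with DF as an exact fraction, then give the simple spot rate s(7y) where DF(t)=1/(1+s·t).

1 1 9881/10000
2 2 1207/1250
3 3 2329/2500
4 4 4557/5000
5 5 9019/10000
6 6 351/400
7 7 8709/10000
8 8 4287/5000
s(7y) = (1/(8709/10000) − 1)/(7) = 1291/60963 ≈ 2.1177%

step 1 [1y] bond c/1=1/25: DF=(128453/125000 − 1/25·(0))/(1+1/25) = 9881/10000 ≈ 0.988100
step 2 [2y] zero: DF = P = 1207/1250 ≈ 0.965600
step 3 [3y] swap r/1=684/28853: DF=(1 − 684/28853·(0.988100+0.965600))/(1+684/28853) = 2329/2500 ≈ 0.931600
step 4 [4y] swap r/1=886/37967: DF=(1 − 886/37967·(0.988100+0.965600+0.931600))/(1+886/37967) = 4557/5000 ≈ 0.911400
step 5 [5y] bond c/1=1/80: DF=(384253/400000 − 1/80·(0.988100+0.965600+0.931600+0.911400))/(1+1/80) = 9019/10000 ≈ 0.901900
step 6 [6y] bond c/1=13/400: DF=(4234893/4000000 − 13/400·(0.988100+0.965600+0.931600+0.911400+0.901900))/(1+13/400) = 351/400 ≈ 0.877500
step 7 [7y] zero: DF = P = 8709/10000 ≈ 0.870900
step 8 [8y] bond c/1=1/80: DF=(189741/200000 − 1/80·(0.988100+0.965600+0.931600+0.911400+0.901900+0.877500+0.870900))/(1+1/80) = 4287/5000 ≈ 0.857400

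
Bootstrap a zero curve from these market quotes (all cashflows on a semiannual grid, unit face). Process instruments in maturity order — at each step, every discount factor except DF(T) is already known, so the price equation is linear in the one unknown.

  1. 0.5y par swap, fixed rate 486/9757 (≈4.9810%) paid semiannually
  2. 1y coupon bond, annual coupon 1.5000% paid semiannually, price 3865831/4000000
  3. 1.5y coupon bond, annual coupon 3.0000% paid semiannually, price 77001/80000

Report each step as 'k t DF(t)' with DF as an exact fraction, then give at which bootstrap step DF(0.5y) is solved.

step 1 [0.5y] swap r/2=243/9757: DF=(1 − 243/9757·(0))/(1+243/9757) = 9757/10000 ≈ 0.975700
step 2 [1y] bond c/2=3/400: DF=(3865831/4000000 − 3/400·(0.975700))/(1+3/400) = 119/125 ≈ 0.952000
step 3 [1.5y] bond c/2=3/200: DF=(77001/80000 − 3/200·(0.975700+0.952000))/(1+3/200) = 4599/5000 ≈ 0.919800

1 1/2 9757/10000
2 1 119/125
3 3/2 4599/5000
DF(0.5y) is solved at step 1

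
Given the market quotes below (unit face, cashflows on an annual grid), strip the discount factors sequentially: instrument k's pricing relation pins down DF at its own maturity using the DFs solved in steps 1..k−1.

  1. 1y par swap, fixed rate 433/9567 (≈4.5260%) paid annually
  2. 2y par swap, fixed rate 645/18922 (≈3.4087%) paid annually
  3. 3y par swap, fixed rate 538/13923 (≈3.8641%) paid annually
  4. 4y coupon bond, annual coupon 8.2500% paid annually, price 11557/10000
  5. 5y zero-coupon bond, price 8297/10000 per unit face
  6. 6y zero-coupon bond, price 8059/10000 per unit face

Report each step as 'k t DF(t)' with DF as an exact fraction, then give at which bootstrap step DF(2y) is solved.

1 1 9567/10000
2 2 1871/2000
3 3 2231/2500
4 4 4277/5000
5 5 8297/10000
6 6 8059/10000
DF(2y) is solved at step 2

step 1 [1y] swap r/1=433/9567: DF=(1 − 433/9567·(0))/(1+433/9567) = 9567/10000 ≈ 0.956700
step 2 [2y] swap r/1=645/18922: DF=(1 − 645/18922·(0.956700))/(1+645/18922) = 1871/2000 ≈ 0.935500
step 3 [3y] swap r/1=538/13923: DF=(1 − 538/13923·(0.956700+0.935500))/(1+538/13923) = 2231/2500 ≈ 0.892400
step 4 [4y] bond c/1=33/400: DF=(11557/10000 − 33/400·(0.956700+0.935500+0.892400))/(1+33/400) = 4277/5000 ≈ 0.855400
step 5 [5y] zero: DF = P = 8297/10000 ≈ 0.829700
step 6 [6y] zero: DF = P = 8059/10000 ≈ 0.805900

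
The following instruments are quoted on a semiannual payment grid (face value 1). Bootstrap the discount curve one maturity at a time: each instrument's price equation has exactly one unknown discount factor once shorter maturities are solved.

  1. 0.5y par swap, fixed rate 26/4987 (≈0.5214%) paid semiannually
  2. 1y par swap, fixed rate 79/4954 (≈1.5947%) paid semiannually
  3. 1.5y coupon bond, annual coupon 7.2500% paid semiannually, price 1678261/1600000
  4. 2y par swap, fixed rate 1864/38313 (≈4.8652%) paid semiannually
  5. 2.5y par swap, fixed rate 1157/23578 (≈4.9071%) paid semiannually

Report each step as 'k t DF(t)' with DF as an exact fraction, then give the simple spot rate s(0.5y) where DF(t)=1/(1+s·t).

step 1 [0.5y] swap r/2=13/4987: DF=(1 − 13/4987·(0))/(1+13/4987) = 4987/5000 ≈ 0.997400
step 2 [1y] swap r/2=79/9908: DF=(1 − 79/9908·(0.997400))/(1+79/9908) = 4921/5000 ≈ 0.984200
step 3 [1.5y] bond c/2=29/800: DF=(1678261/1600000 − 29/800·(0.997400+0.984200))/(1+29/800) = 9429/10000 ≈ 0.942900
step 4 [2y] swap r/2=932/38313: DF=(1 − 932/38313·(0.997400+0.984200+0.942900))/(1+932/38313) = 2267/2500 ≈ 0.906800
step 5 [2.5y] swap r/2=1157/47156: DF=(1 − 1157/47156·(0.997400+0.984200+0.942900+0.906800))/(1+1157/47156) = 8843/10000 ≈ 0.884300

1 1/2 4987/5000
2 1 4921/5000
3 3/2 9429/10000
4 2 2267/2500
5 5/2 8843/10000
s(0.5y) = (1/(4987/5000) − 1)/(1/2) = 26/4987 ≈ 0.5214%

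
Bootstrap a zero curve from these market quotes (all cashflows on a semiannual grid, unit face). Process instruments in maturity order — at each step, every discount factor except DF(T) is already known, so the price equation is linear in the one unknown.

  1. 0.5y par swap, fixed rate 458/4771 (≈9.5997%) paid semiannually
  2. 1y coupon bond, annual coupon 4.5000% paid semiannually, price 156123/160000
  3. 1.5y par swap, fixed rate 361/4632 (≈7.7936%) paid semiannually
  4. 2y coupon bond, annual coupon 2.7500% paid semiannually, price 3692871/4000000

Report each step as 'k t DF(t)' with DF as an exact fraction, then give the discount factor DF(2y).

step 1 [0.5y] swap r/2=229/4771: DF=(1 − 229/4771·(0))/(1+229/4771) = 4771/5000 ≈ 0.954200
step 2 [1y] bond c/2=9/400: DF=(156123/160000 − 9/400·(0.954200))/(1+9/400) = 9333/10000 ≈ 0.933300
step 3 [1.5y] swap r/2=361/9264: DF=(1 − 361/9264·(0.954200+0.933300))/(1+361/9264) = 8917/10000 ≈ 0.891700
step 4 [2y] bond c/2=11/800: DF=(3692871/4000000 − 11/800·(0.954200+0.933300+0.891700))/(1+11/800) = 873/1000 ≈ 0.873000

1 1/2 4771/5000
2 1 9333/10000
3 3/2 8917/10000
4 2 873/1000
DF(2y) = 873/1000 ≈ 0.873000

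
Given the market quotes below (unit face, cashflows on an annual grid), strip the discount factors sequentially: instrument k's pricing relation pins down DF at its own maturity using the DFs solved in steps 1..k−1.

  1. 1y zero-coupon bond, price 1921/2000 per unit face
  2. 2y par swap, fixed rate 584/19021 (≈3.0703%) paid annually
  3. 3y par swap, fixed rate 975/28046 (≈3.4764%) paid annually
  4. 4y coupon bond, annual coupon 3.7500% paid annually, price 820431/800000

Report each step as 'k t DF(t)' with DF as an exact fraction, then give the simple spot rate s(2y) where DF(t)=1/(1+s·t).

step 1 [1y] zero: DF = P = 1921/2000 ≈ 0.960500
step 2 [2y] swap r/1=584/19021: DF=(1 − 584/19021·(0.960500))/(1+584/19021) = 1177/1250 ≈ 0.941600
step 3 [3y] swap r/1=975/28046: DF=(1 − 975/28046·(0.960500+0.941600))/(1+975/28046) = 361/400 ≈ 0.902500
step 4 [4y] bond c/1=3/80: DF=(820431/800000 − 3/80·(0.960500+0.941600+0.902500))/(1+3/80) = 8871/10000 ≈ 0.887100

1 1 1921/2000
2 2 1177/1250
3 3 361/400
4 4 8871/10000
s(2y) = (1/(1177/1250) − 1)/(2) = 73/2354 ≈ 3.1011%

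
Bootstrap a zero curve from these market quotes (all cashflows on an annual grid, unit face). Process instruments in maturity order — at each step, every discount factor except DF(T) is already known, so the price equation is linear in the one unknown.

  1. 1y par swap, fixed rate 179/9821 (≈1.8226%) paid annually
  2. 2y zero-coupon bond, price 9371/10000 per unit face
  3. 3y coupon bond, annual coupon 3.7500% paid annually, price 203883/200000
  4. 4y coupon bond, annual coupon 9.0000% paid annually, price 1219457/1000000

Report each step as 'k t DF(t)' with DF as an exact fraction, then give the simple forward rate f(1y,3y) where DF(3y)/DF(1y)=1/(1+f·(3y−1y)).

1 1 9821/10000
2 2 9371/10000
3 3 2283/2500
4 4 8849/10000
f(1y,3y) = ((9821/10000)/(2283/2500) − 1)/(2) = 689/18264 ≈ 3.7724%

step 1 [1y] swap r/1=179/9821: DF=(1 − 179/9821·(0))/(1+179/9821) = 9821/10000 ≈ 0.982100
step 2 [2y] zero: DF = P = 9371/10000 ≈ 0.937100
step 3 [3y] bond c/1=3/80: DF=(203883/200000 − 3/80·(0.982100+0.937100))/(1+3/80) = 2283/2500 ≈ 0.913200
step 4 [4y] bond c/1=9/100: DF=(1219457/1000000 − 9/100·(0.982100+0.937100+0.913200))/(1+9/100) = 8849/10000 ≈ 0.884900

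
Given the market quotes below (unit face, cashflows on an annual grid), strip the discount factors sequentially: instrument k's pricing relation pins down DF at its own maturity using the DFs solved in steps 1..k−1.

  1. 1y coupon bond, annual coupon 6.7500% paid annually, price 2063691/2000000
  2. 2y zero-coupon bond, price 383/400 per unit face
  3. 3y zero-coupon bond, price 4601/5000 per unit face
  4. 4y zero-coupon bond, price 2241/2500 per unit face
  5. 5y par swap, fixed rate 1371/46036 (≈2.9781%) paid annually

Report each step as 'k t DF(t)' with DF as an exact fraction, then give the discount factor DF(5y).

step 1 [1y] bond c/1=27/400: DF=(2063691/2000000 − 27/400·(0))/(1+27/400) = 4833/5000 ≈ 0.966600
step 2 [2y] zero: DF = P = 383/400 ≈ 0.957500
step 3 [3y] zero: DF = P = 4601/5000 ≈ 0.920200
step 4 [4y] zero: DF = P = 2241/2500 ≈ 0.896400
step 5 [5y] swap r/1=1371/46036: DF=(1 − 1371/46036·(0.966600+0.957500+0.920200+0.896400))/(1+1371/46036) = 8629/10000 ≈ 0.862900

1 1 4833/5000
2 2 383/400
3 3 4601/5000
4 4 2241/2500
5 5 8629/10000
DF(5y) = 8629/10000 ≈ 0.862900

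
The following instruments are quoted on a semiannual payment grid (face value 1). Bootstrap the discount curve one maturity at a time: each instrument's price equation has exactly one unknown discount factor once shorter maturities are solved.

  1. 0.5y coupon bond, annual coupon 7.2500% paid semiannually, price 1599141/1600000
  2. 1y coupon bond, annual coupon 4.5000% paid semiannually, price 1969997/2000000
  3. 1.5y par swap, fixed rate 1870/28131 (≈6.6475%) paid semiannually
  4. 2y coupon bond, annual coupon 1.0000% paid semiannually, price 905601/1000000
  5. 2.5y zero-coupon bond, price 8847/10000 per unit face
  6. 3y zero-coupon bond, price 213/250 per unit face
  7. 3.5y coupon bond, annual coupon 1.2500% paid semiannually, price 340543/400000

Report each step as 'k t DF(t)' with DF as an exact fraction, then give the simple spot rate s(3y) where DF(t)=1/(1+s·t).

step 1 [0.5y] bond c/2=29/800: DF=(1599141/1600000 − 29/800·(0))/(1+29/800) = 1929/2000 ≈ 0.964500
step 2 [1y] bond c/2=9/400: DF=(1969997/2000000 − 9/400·(0.964500))/(1+9/400) = 9421/10000 ≈ 0.942100
step 3 [1.5y] swap r/2=935/28131: DF=(1 − 935/28131·(0.964500+0.942100))/(1+935/28131) = 1813/2000 ≈ 0.906500
step 4 [2y] bond c/2=1/200: DF=(905601/1000000 − 1/200·(0.964500+0.942100+0.906500))/(1+1/200) = 8871/10000 ≈ 0.887100
step 5 [2.5y] zero: DF = P = 8847/10000 ≈ 0.884700
step 6 [3y] zero: DF = P = 213/250 ≈ 0.852000
step 7 [3.5y] bond c/2=1/160: DF=(340543/400000 − 1/160·(0.964500+0.942100+0.906500+0.887100+0.884700+0.852000))/(1+1/160) = 8123/10000 ≈ 0.812300

1 1/2 1929/2000
2 1 9421/10000
3 3/2 1813/2000
4 2 8871/10000
5 5/2 8847/10000
6 3 213/250
7 7/2 8123/10000
s(3y) = (1/(213/250) − 1)/(3) = 37/639 ≈ 5.7903%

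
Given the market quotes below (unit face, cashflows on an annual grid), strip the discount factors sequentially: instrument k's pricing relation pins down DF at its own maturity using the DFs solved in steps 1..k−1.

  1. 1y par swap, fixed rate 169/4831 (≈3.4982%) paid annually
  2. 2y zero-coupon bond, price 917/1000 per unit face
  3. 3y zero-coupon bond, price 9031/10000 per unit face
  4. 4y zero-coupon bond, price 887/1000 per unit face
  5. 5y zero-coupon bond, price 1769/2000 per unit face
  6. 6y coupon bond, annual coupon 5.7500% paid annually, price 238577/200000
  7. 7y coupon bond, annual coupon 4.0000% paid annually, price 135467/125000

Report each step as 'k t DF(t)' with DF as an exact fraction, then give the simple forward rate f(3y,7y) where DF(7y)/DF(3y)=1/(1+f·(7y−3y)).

step 1 [1y] swap r/1=169/4831: DF=(1 − 169/4831·(0))/(1+169/4831) = 4831/5000 ≈ 0.966200
step 2 [2y] zero: DF = P = 917/1000 ≈ 0.917000
step 3 [3y] zero: DF = P = 9031/10000 ≈ 0.903100
step 4 [4y] zero: DF = P = 887/1000 ≈ 0.887000
step 5 [5y] zero: DF = P = 1769/2000 ≈ 0.884500
step 6 [6y] bond c/1=23/400: DF=(238577/200000 − 23/400·(0.966200+0.917000+0.903100+0.887000+0.884500))/(1+23/400) = 4401/5000 ≈ 0.880200
step 7 [7y] bond c/1=1/25: DF=(135467/125000 − 1/25·(0.966200+0.917000+0.903100+0.887000+0.884500+0.880200))/(1+1/25) = 8329/10000 ≈ 0.832900

1 1 4831/5000
2 2 917/1000
3 3 9031/10000
4 4 887/1000
5 5 1769/2000
6 6 4401/5000
7 7 8329/10000
f(3y,7y) = ((9031/10000)/(8329/10000) − 1)/(4) = 351/16658 ≈ 2.1071%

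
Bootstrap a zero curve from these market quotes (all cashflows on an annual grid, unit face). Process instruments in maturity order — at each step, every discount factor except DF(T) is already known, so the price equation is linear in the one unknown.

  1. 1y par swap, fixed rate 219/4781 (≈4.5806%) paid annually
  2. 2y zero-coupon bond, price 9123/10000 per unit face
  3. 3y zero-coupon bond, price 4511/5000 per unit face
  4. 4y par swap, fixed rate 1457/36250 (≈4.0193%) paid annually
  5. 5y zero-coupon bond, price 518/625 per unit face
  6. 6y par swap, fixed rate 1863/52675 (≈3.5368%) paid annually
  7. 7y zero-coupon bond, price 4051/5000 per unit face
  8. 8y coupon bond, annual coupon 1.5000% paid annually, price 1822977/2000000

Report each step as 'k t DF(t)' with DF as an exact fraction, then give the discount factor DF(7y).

1 1 4781/5000
2 2 9123/10000
3 3 4511/5000
4 4 8543/10000
5 5 518/625
6 6 8137/10000
7 7 4051/5000
8 8 4041/5000
DF(7y) = 4051/5000 ≈ 0.810200

step 1 [1y] swap r/1=219/4781: DF=(1 − 219/4781·(0))/(1+219/4781) = 4781/5000 ≈ 0.956200
step 2 [2y] zero: DF = P = 9123/10000 ≈ 0.912300
step 3 [3y] zero: DF = P = 4511/5000 ≈ 0.902200
step 4 [4y] swap r/1=1457/36250: DF=(1 − 1457/36250·(0.956200+0.912300+0.902200))/(1+1457/36250) = 8543/10000 ≈ 0.854300
step 5 [5y] zero: DF = P = 518/625 ≈ 0.828800
step 6 [6y] swap r/1=1863/52675: DF=(1 − 1863/52675·(0.956200+0.912300+0.902200+0.854300+0.828800))/(1+1863/52675) = 8137/10000 ≈ 0.813700
step 7 [7y] zero: DF = P = 4051/5000 ≈ 0.810200
step 8 [8y] bond c/1=3/200: DF=(1822977/2000000 − 3/200·(0.956200+0.912300+0.902200+0.854300+0.828800+0.813700+0.810200))/(1+3/200) = 4041/5000 ≈ 0.808200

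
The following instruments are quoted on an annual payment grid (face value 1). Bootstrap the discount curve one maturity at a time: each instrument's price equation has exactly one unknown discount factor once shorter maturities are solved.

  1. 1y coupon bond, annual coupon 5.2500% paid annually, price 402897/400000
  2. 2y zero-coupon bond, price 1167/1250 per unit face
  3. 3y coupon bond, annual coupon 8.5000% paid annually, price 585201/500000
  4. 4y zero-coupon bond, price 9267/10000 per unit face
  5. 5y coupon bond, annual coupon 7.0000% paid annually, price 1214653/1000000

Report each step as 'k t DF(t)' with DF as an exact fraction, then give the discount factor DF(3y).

step 1 [1y] bond c/1=21/400: DF=(402897/400000 − 21/400·(0))/(1+21/400) = 957/1000 ≈ 0.957000
step 2 [2y] zero: DF = P = 1167/1250 ≈ 0.933600
step 3 [3y] bond c/1=17/200: DF=(585201/500000 − 17/200·(0.957000+0.933600))/(1+17/200) = 4653/5000 ≈ 0.930600
step 4 [4y] zero: DF = P = 9267/10000 ≈ 0.926700
step 5 [5y] bond c/1=7/100: DF=(1214653/1000000 − 7/100·(0.957000+0.933600+0.930600+0.926700))/(1+7/100) = 89/100 ≈ 0.890000

1 1 957/1000
2 2 1167/1250
3 3 4653/5000
4 4 9267/10000
5 5 89/100
DF(3y) = 4653/5000 ≈ 0.930600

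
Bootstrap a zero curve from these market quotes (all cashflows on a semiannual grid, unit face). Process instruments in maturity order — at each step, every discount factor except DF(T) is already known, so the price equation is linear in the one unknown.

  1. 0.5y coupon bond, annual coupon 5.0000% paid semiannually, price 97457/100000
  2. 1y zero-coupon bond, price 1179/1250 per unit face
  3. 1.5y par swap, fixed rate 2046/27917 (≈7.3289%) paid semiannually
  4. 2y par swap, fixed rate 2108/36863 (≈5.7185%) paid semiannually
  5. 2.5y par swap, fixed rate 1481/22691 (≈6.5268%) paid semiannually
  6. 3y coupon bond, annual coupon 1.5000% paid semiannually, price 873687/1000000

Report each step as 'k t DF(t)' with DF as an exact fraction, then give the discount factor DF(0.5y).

step 1 [0.5y] bond c/2=1/40: DF=(97457/100000 − 1/40·(0))/(1+1/40) = 2377/2500 ≈ 0.950800
step 2 [1y] zero: DF = P = 1179/1250 ≈ 0.943200
step 3 [1.5y] swap r/2=1023/27917: DF=(1 − 1023/27917·(0.950800+0.943200))/(1+1023/27917) = 8977/10000 ≈ 0.897700
step 4 [2y] swap r/2=1054/36863: DF=(1 − 1054/36863·(0.950800+0.943200+0.897700))/(1+1054/36863) = 4473/5000 ≈ 0.894600
step 5 [2.5y] swap r/2=1481/45382: DF=(1 − 1481/45382·(0.950800+0.943200+0.897700+0.894600))/(1+1481/45382) = 8519/10000 ≈ 0.851900
step 6 [3y] bond c/2=3/400: DF=(873687/1000000 − 3/400·(0.950800+0.943200+0.897700+0.894600+0.851900))/(1+3/400) = 4167/5000 ≈ 0.833400

1 1/2 2377/2500
2 1 1179/1250
3 3/2 8977/10000
4 2 4473/5000
5 5/2 8519/10000
6 3 4167/5000
DF(0.5y) = 2377/2500 ≈ 0.950800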